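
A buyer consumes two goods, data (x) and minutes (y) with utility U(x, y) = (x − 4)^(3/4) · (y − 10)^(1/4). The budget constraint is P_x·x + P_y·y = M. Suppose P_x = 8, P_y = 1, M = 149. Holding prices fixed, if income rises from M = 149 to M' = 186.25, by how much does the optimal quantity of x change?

Substituting into the budget: x* = 4 + 0.75·(M − 4·P_x − 10·P_y)/P_x, and y* = 10 + 0.25·(…)/P_y.
Discretionary income = 149 − 4·8 − 10·1 = 107; x* = 4 + 0.75·107/8 = 14.0312.
At M' = 186.25: x* = 17.5234. Change: 17.5234 − 14.0312 = 3.4922.

Δx* = 3.4922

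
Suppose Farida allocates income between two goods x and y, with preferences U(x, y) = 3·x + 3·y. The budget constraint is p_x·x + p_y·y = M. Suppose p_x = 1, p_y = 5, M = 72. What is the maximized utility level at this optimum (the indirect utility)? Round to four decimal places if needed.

x gives more utility per dollar, so spend all income on x: x* = M/p_x, y* = 0.
Numerically: x* = 72, y* = 0.
Utility at the optimum: U(72, 0) = 216.

V = 216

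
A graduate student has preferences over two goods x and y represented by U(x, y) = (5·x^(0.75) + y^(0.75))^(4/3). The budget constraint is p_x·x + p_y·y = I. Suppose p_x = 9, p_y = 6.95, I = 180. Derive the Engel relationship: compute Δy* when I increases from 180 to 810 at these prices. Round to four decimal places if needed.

MRS = MU_x/MU_y = 5·(y/x)^(0.25). Set equal to p_x/p_y.
Hence y/x = ((1/5)·p_x/p_y)^(1/(0.25)), i.e. raised to the 4 power.
Substitute y = (y/x)·x into the budget: x* = I/(p_x + p_y·(y/x)).
Numerically y/x = 0.004499, so x* = 180/(9 + 6.95·0.004499) = 19.9308 and y* = 0.004499·19.9308 = 0.0897.
At I' = 810: y* = 0.4035. Change: 0.4035 − 0.0897 = 0.3139.

Δy* = 0.3139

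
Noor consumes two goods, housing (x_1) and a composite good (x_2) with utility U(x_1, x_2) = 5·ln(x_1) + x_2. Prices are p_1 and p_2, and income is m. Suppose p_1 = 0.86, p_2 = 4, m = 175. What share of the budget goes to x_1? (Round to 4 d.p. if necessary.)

MU_x_1 = 5/x_1, MU_x_2 = 1. Tangency: 5/x_1 = p_1/p_2.
So x_1*(p_1,p_2) = 5·p_2/p_1, independent of income; and x_2* = (m − 5·p_2)/p_2.
At the given prices: x_1* = 5·4/0.86 = 23.2558, and x_2* = 38.75.
Expenditure on x_1: 0.86·23.2558 = 20; share = 0.1143.

share on x_1 = 0.1143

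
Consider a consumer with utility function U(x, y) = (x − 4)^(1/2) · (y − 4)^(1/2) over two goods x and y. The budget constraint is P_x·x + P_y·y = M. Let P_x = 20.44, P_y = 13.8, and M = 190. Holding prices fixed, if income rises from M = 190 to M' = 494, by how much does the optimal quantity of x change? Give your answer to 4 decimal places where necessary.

Let x' = x−4, y' = y−4. MRS = y'/x' = P_x/P_y.
Substituting into the budget: x* = 4 + 0.5·(M − 4·P_x − 4·P_y)/P_x, and y* = 4 + 0.5·(…)/P_y.
Discretionary income = 190 − 4·20.44 − 4·13.8 = 53.04; x* = 4 + 0.5·53.04/20.44 = 5.2975.
At M' = 494: x* = 12.7339. Change: 12.7339 − 5.2975 = 7.4364.

Δx* = 7.4364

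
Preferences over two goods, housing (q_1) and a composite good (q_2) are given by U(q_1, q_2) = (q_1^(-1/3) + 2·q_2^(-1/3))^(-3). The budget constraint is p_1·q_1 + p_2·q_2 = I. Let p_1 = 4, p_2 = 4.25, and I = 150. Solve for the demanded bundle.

MU_q_1 ∝ q_1^(-4/3), MU_q_2 ∝ 2·q_2^(-4/3), so MRS = (1/2)·(q_2/q_1)^(4/3) = p_1/p_2.
Solve for the ratio: q_2/q_1 = [2·p_1/p_2]^(0.75).
Substitute q_2 = (q_2/q_1)·q_1 into the budget: q_1* = I/(p_1 + p_2·(q_2/q_1)).
Numerically q_2/q_1 = 1.607037, so q_1* = 150/(4 + 4.25·1.607037) = 13.8505 and q_2* = 1.607037·13.8505 = 22.2583.

q_1* = 13.8505, q_2* = 22.2583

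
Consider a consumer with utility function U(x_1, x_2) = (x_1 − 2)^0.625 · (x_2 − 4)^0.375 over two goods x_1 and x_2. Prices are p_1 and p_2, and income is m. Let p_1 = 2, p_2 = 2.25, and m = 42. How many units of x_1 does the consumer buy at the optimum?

This is Cobb-Douglas in (x_1−2, x_2−4): tangency gives 0.625·p_2·(x_2−4) = 0.375·p_1·(x_1−2).
After buying the subsistence bundle (2, 4), a share 0.625 of the remaining income goes to x_1: x_1* = 2 + 0.625·(m − 2p_1 − 4p_2)/p_1.
Discretionary income = 42 − 2·2 − 4·2.25 = 29; x_1* = 2 + 0.625·29/2 = 11.0625.

x_1* = 11.0625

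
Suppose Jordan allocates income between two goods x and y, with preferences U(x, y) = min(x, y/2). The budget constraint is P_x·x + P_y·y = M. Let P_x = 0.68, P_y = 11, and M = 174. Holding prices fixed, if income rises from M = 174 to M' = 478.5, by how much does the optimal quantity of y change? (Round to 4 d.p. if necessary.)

Δy* = 26.8519

Leontief preferences: the optimum is at the kink where x/1 = y/2, i.e. y = 2·x.
Budget: P_x·x + P_y·2·x = M, so (P_x + 2·P_y)·x = M.
Demand: x*(P_x,P_y,M) = M/(P_x + 2·P_y), y* = 2·M/(P_x + 2·P_y).
Here 0.68 + 2·11 = 22.68, giving y* = 15.3439.
At M' = 478.5: y* = 42.1958. Change: 42.1958 − 15.3439 = 26.8519.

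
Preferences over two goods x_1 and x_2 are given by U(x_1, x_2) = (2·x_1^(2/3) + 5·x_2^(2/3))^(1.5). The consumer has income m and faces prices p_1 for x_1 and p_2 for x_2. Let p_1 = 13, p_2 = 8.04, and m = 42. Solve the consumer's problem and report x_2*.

MRS = MU_x_1/MU_x_2 = (2/5)·(x_2/x_1)^(1/3). Set equal to p_1/p_2.
Hence x_2/x_1 = ((5/2)·p_1/p_2)^(1/(1/3)), i.e. raised to the 3 power.
With the ratio pinned down, the budget gives x_1* = m/(p_1 + p_2·(x_2/x_1)) and x_2* = (x_2/x_1)·x_1*.
Numerically x_2/x_1 = 66.051386, so x_1* = 42/(13 + 8.04·66.051386) = 0.0772 and x_2* = 66.051386·0.0772 = 5.0991.

x_2* = 5.0991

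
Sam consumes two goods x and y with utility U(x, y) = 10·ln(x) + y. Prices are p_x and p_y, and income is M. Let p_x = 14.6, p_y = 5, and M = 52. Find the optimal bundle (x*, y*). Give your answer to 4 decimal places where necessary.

At the given prices: x* = 10·5/14.6 = 3.4247, and y* = 0.4.

x* = 3.4247, y* = 0.4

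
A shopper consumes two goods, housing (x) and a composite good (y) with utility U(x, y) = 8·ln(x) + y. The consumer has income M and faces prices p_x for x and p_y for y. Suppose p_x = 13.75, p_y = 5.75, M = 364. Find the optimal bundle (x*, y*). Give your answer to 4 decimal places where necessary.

x* = 3.3455, y* = 55.3043

Set MRS = p_x/p_y: (8/x)/1 = p_x/p_y.
So x*(p_x,p_y) = 8·p_y/p_x, independent of income; and y* = (M − 8·p_y)/p_y.
At the given prices: x* = 8·5.75/13.75 = 3.3455, and y* = 55.3043.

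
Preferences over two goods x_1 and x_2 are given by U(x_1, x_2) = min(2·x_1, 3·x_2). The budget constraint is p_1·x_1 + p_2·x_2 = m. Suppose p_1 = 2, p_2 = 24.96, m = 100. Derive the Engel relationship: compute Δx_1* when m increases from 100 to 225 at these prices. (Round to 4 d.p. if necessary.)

Δx_1* = 6.706

With perfect complements, no substitution: consume in ratio x_1:x_2 = 3:2.
Budget: p_1·x_1 + p_2·(2/3)·x_1 = m, so (3·p_1 + 2·p_2)·x_1 = 3·m.
Demand: x_1*(p_1,p_2,m) = 3·m/(3·p_1 + 2·p_2), x_2* = 2·m/(3·p_1 + 2·p_2).
Here 3·2 + 2·24.96 = 55.92, giving x_1* = 5.3648.
At m' = 225: x_1* = 12.0708. Change: 12.0708 − 5.3648 = 6.706.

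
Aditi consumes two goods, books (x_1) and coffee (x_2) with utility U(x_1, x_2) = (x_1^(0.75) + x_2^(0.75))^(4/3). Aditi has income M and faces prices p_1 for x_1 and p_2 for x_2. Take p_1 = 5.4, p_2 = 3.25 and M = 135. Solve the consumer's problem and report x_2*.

From the CES first-order condition, (x_2/x_1)^(0.25) = p_1/p_2.
Hence x_2/x_1 = (p_1/p_2)^(1/(0.25)), i.e. raised to the 4 power.
Substitute x_2 = (x_2/x_1)·x_1 into the budget: x_1* = M/(p_1 + p_2·(x_2/x_1)).
Numerically x_2/x_1 = 7.62152, so x_1* = 135/(5.4 + 3.25·7.62152) = 4.4747 and x_2* = 7.62152·4.4747 = 34.1037.

x_2* = 34.1037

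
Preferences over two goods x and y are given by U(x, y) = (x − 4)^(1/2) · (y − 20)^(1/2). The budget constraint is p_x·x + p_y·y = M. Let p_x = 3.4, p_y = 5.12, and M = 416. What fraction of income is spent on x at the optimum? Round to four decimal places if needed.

Let x' = x−4, y' = y−20. MRS = y'/x' = p_x/p_y.
After buying the subsistence bundle (4, 20), a share 0.5 of the remaining income goes to x: x* = 4 + 0.5·(M − 4p_x − 20p_y)/p_x.
Discretionary income = 416 − 4·3.4 − 20·5.12 = 300; x* = 4 + 0.5·300/3.4 = 48.1176; y* = 20 + 0.5·300/5.12 = 49.2969.
Expenditure on x: 3.4·48.1176 = 163.6; share = 0.3933.

share on x = 0.3933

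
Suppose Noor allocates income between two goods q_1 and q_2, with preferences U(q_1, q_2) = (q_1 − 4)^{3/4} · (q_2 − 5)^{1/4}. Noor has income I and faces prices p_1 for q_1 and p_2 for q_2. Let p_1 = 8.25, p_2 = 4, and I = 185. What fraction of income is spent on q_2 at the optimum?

share on q_2 = 0.2865

Substituting into the budget: q_1* = 4 + 0.75·(I − 4·p_1 − 5·p_2)/p_1, and q_2* = 5 + 0.25·(…)/p_2.
Discretionary income = 185 − 4·8.25 − 5·4 = 132; q_1* = 4 + 0.75·132/8.25 = 16; q_2* = 5 + 0.25·132/4 = 13.25.
Expenditure on q_2: 4·13.25 = 53; share = 0.2865.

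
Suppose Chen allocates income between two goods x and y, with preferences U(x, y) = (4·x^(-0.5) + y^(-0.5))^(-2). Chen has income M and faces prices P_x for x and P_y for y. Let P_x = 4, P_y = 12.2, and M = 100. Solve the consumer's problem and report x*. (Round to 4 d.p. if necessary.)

x* = 15.8678

MU_x ∝ 4·x^(-1.5), MU_y ∝ y^(-1.5), so MRS = 4·(y/x)^(1.5) = P_x/P_y.
Solve for the ratio: y/x = [(1/4)·P_x/P_y]^(2/3).
With the ratio pinned down, the budget gives x* = M/(P_x + P_y·(y/x)) and y* = (y/x)·x*.
Numerically y/x = 0.188695, so x* = 100/(4 + 12.2·0.188695) = 15.8678.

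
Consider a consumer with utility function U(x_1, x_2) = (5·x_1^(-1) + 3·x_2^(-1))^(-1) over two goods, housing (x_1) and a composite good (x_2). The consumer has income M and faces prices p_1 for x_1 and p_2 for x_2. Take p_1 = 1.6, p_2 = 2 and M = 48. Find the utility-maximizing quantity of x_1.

x_1* = 16.077

Substitute x_2 = (x_2/x_1)·x_1 into the budget: x_1* = M/(p_1 + p_2·(x_2/x_1)).
Numerically x_2/x_1 = 0.69282, so x_1* = 48/(1.6 + 2·0.69282) = 16.077.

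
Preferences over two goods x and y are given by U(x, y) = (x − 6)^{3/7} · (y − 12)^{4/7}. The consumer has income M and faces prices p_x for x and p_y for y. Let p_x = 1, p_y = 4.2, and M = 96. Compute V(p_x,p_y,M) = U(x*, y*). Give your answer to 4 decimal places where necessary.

V = 8.8099

Let x' = x−6, y' = y−12. MRS = (3/4)·y'/x' = p_x/p_y.
After buying the subsistence bundle (6, 12), a share 3/7 of the remaining income goes to x: x* = 6 + 3/7·(M − 6p_x − 12p_y)/p_x.
Discretionary income = 96 − 6·1 − 12·4.2 = 39.6; x* = 6 + 3/7·39.6/1 = 22.9714; y* = 12 + 4/7·39.6/4.2 = 17.3878.
Utility at the optimum: U(22.9714, 17.3878) = 8.8099.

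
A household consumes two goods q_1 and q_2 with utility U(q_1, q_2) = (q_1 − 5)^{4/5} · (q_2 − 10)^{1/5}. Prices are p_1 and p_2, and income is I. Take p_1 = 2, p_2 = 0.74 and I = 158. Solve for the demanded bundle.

MRS = 4·(q_2−10)/(q_1−5). Tangency with p_1/p_2 gives q_2−10 = (1/4)·(p_1/p_2)·(q_1−5).
After buying the subsistence bundle (5, 10), a share 0.8 of the remaining income goes to q_1: q_1* = 5 + 0.8·(I − 5p_1 − 10p_2)/p_1.
Discretionary income = 158 − 5·2 − 10·0.74 = 140.6; q_1* = 5 + 0.8·140.6/2 = 61.24; q_2* = 10 + 0.2·140.6/0.74 = 48.

q_1* = 61.24, q_2* = 48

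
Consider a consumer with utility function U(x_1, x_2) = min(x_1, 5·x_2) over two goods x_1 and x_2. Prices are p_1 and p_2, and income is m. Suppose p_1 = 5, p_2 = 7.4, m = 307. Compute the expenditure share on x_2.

With perfect complements, no substitution: consume in ratio x_1:x_2 = 5:1.
Budget: p_1·x_1 + p_2·(1/5)·x_1 = m, so (5·p_1 + p_2)·x_1 = 5·m.
Demand: x_1*(p_1,p_2,m) = 5·m/(5·p_1 + p_2), x_2* = m/(5·p_1 + p_2).
Here 5·5 + 7.4 = 32.4, giving x_1* = 47.3765 and x_2* = 9.4753.
Expenditure on x_2: 7.4·9.4753 = 70.1173; share = 0.2284.

share on x_2 = 0.2284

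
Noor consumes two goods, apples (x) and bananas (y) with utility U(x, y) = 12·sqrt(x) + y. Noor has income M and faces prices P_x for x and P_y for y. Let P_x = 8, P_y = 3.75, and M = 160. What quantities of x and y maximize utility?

x* = 7.9102, y* = 25.7917

MU_x = 6/√x, MU_y = 1. Tangency: 6/√x = P_x/P_y.
Thus x* = (6·P_y/P_x)² — independent of M — with the rest of income spent on y.
Plugging in: x* = (6·3.75/8)² = 7.9102, y* = 25.7917.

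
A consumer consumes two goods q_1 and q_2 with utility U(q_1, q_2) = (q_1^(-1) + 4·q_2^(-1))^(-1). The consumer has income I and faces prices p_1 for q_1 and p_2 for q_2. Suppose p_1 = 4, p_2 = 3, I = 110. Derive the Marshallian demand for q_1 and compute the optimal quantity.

From the CES first-order condition, (1/4)·(q_2/q_1)^(2) = p_1/p_2.
Solve for the ratio: q_2/q_1 = [4·p_1/p_2]^(0.5).
With the ratio pinned down, the budget gives q_1* = I/(p_1 + p_2·(q_2/q_1)) and q_2* = (q_2/q_1)·q_1*.
Numerically q_2/q_1 = 2.309401, so q_1* = 110/(4 + 3·2.309401) = 10.0657.

q_1* = 10.0657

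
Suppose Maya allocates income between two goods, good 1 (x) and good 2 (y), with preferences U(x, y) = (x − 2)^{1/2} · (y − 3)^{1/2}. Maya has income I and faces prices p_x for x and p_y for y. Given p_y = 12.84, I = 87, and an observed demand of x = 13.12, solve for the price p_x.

p_x = 2

This is Cobb-Douglas in (x−2, y−3): tangency gives 0.5·p_y·(y−3) = 0.5·p_x·(x−2).
After buying the subsistence bundle (2, 3), a share 0.5 of the remaining income goes to x: x* = 2 + 0.5·(I − 2p_x − 3p_y)/p_x.
Set x* = 13.12 in the demand function and solve for p_x: p_x = 2.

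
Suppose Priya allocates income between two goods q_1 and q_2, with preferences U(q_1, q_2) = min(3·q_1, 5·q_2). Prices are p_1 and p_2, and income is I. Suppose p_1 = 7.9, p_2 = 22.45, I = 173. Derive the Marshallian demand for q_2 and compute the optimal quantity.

q_2* = 4.8573

With perfect complements, no substitution: consume in ratio q_1:q_2 = 5:3.
Budget: p_1·q_1 + p_2·(3/5)·q_1 = I, so (5·p_1 + 3·p_2)·q_1 = 5·I.
Demand: q_1*(p_1,p_2,I) = 5·I/(5·p_1 + 3·p_2), q_2* = 3·I/(5·p_1 + 3·p_2).
Here 5·7.9 + 3·22.45 = 106.85, giving q_2* = 4.8573.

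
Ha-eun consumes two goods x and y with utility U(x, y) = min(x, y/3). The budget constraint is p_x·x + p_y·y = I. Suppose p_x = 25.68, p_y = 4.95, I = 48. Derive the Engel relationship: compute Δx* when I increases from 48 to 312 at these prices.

Leontief preferences: the optimum is at the kink where x/1 = y/3, i.e. y = 3·x.
Budget: p_x·x + p_y·3·x = I, so (p_x + 3·p_y)·x = I.
Demand: x*(p_x,p_y,I) = I/(p_x + 3·p_y), y* = 3·I/(p_x + 3·p_y).
Here 25.68 + 3·4.95 = 40.53, giving x* = 1.1843.
At I' = 312: x* = 7.698. Change: 7.698 − 1.1843 = 6.5137.

Δx* = 6.5137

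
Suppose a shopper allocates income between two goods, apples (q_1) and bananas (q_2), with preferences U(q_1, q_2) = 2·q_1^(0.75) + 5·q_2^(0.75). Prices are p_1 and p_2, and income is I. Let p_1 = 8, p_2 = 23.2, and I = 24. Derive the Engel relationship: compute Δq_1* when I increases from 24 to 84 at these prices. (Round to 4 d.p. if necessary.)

Δq_1* = 2.8828

Substitute q_2 = (q_2/q_1)·q_1 into the budget: q_1* = I/(p_1 + p_2·(q_2/q_1)).
Numerically q_2/q_1 = 0.552291, so q_1* = 24/(8 + 23.2·0.552291) = 1.1531.
At I' = 84: q_1* = 4.0359. Change: 4.0359 − 1.1531 = 2.8828.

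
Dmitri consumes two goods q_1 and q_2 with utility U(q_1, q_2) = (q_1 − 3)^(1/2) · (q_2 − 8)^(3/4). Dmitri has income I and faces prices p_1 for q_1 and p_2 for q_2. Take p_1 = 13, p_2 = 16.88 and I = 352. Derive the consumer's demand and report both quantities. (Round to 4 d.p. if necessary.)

q_1* = 8.4757, q_2* = 14.3256

Substituting into the budget: q_1* = 3 + 0.4·(I − 3·p_1 − 8·p_2)/p_1, and q_2* = 8 + 0.6·(…)/p_2.
Discretionary income = 352 − 3·13 − 8·16.88 = 177.96; q_1* = 3 + 0.4·177.96/13 = 8.4757; q_2* = 8 + 0.6·177.96/16.88 = 14.3256.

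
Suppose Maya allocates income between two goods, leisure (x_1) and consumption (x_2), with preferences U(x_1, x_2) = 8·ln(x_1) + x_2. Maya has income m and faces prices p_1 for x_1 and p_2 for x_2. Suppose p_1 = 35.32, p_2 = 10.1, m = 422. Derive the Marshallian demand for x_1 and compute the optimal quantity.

MU_x_1 = 8/x_1, MU_x_2 = 1. Tangency: 8/x_1 = p_1/p_2.
So x_1*(p_1,p_2) = 8·p_2/p_1, independent of income; and x_2* = (m − 8·p_2)/p_2.
At the given prices: x_1* = 8·10.1/35.32 = 2.2877.

x_1* = 2.2877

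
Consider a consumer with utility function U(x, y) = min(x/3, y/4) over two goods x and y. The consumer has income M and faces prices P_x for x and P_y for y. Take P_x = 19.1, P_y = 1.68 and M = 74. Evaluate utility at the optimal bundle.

V = 1.1559

Demand: x*(P_x,P_y,M) = 3·M/(3·P_x + 4·P_y), y* = 4·M/(3·P_x + 4·P_y).
Here 3·19.1 + 4·1.68 = 64.02, giving x* = 3.4677 and y* = 4.6236.
Utility at the optimum: U(3.4677, 4.6236) = 1.1559.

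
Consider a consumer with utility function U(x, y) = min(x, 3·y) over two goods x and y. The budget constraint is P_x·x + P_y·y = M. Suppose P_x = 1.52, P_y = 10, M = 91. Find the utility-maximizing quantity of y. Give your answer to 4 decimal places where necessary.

Leontief preferences: the optimum is at the kink where x/3 = y/1, i.e. y = (1/3)·x.
Budget: P_x·x + P_y·(1/3)·x = M, so (3·P_x + P_y)·x = 3·M.
Demand: x*(P_x,P_y,M) = 3·M/(3·P_x + P_y), y* = M/(3·P_x + P_y).
Here 3·1.52 + 10 = 14.56, giving y* = 6.25.

y* = 6.25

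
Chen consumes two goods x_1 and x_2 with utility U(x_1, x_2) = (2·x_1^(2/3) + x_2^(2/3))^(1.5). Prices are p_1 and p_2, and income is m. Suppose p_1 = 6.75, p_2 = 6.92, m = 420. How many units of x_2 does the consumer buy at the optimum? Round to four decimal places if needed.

x_2* = 6.4513

MU_x_1 ∝ 2·x_1^(-1/3), MU_x_2 ∝ x_2^(-1/3), so MRS = 2·(x_2/x_1)^(1/3) = p_1/p_2.
Hence x_2/x_1 = ((1/2)·p_1/p_2)^(1/(1/3)), i.e. raised to the 3 power.
Substitute x_2 = (x_2/x_1)·x_1 into the budget: x_1* = m/(p_1 + p_2·(x_2/x_1)).
Numerically x_2/x_1 = 0.116012, so x_1* = 420/(6.75 + 6.92·0.116012) = 55.6085 and x_2* = 0.116012·55.6085 = 6.4513.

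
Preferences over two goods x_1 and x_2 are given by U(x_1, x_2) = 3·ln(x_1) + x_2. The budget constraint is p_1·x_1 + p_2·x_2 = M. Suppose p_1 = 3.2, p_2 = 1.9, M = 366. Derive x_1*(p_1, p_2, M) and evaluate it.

So x_1*(p_1,p_2) = 3·p_2/p_1, independent of income; and x_2* = (M − 3·p_2)/p_2.
At the given prices: x_1* = 3·1.9/3.2 = 1.7812.

x_1* = 1.7812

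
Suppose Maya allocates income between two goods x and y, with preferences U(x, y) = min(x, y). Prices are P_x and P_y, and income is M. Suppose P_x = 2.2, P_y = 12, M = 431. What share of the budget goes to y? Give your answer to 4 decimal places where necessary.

share on y = 0.8451

Here 2.2 + 12 = 14.2, giving x* = 30.3521 and y* = 30.3521.
Expenditure on y: 12·30.3521 = 364.2254; share = 0.8451.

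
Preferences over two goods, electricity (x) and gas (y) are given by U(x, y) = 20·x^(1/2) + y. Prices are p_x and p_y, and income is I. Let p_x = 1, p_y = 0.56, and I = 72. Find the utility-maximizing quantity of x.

Plugging in: x* = (10·0.56/1)² = 31.36.

x* = 31.36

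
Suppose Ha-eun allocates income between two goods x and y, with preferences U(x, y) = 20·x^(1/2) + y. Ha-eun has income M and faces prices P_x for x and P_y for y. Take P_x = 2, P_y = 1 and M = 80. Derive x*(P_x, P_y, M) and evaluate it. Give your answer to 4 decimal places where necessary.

Utility is quasi-linear in y; the FOC for x is 10/√x = P_x/P_y.
Solve: √x = 10·P_y/P_x, so x*(P_x,P_y) = (10·P_y/P_x)², and y* = (M − P_x·x*)/P_y.
Plugging in: x* = (10·1/2)² = 25.

x* = 25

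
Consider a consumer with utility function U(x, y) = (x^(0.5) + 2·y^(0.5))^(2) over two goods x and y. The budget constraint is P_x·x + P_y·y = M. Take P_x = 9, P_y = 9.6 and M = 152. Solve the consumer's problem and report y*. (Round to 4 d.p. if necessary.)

Numerically y/x = 3.515625, so x* = 152/(9 + 9.6·3.515625) = 3.5556 and y* = 3.515625·3.5556 = 12.5.

y* = 12.5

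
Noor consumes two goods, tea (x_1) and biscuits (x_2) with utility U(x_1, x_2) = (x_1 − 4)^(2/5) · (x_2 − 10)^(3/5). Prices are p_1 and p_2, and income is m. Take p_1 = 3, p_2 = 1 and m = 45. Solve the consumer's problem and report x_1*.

x_1* = 7.0667

Discretionary income = 45 − 4·3 − 10·1 = 23; x_1* = 4 + 0.4·23/3 = 7.0667.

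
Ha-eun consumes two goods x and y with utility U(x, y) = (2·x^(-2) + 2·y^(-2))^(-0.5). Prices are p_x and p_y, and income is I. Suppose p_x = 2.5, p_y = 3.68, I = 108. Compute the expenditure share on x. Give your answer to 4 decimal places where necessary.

share on x = 0.4359

MRS = MU_x/MU_y = (y/x)^(3). Set equal to p_x/p_y.
Solve for the ratio: y/x = [p_x/p_y]^(1/3).
Substitute y = (y/x)·x into the budget: x* = I/(p_x + p_y·(y/x)).
Numerically y/x = 0.879085, so x* = 108/(2.5 + 3.68·0.879085) = 18.8316 and y* = 0.879085·18.8316 = 16.5546.
Expenditure on x: 2.5·18.8316 = 47.0791; share = 0.4359.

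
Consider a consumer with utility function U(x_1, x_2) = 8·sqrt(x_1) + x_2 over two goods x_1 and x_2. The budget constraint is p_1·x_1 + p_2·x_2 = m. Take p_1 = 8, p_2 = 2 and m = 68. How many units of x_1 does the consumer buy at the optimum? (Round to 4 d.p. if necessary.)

x_1* = 1

Set MRS = p_1/p_2: 4·x_1^(−1/2) = p_1/p_2.
Thus x_1* = (4·p_2/p_1)² — independent of m — with the rest of income spent on x_2.
Plugging in: x_1* = (4·2/8)² = 1.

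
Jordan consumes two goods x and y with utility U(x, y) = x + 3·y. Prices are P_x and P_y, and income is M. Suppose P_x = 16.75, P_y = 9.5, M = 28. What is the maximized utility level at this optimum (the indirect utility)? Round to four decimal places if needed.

V = 8.8421

y gives more utility per dollar, so spend all income on y: y* = M/P_y, x* = 0.
Numerically: x* = 0, y* = 2.9474.
Utility at the optimum: U(0, 2.9474) = 8.8421.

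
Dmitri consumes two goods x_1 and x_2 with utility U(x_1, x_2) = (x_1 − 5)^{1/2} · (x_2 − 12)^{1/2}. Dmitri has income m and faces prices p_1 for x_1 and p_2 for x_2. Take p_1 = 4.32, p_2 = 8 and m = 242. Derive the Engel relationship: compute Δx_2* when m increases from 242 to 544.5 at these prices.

Δx_2* = 18.9062

Let x_1' = x_1−5, x_2' = x_2−12. MRS = x_2'/x_1' = p_1/p_2.
After buying the subsistence bundle (5, 12), a share 0.5 of the remaining income goes to x_1: x_1* = 5 + 0.5·(m − 5p_1 − 12p_2)/p_1.
Discretionary income = 242 − 5·4.32 − 12·8 = 124.4; x_2* = 12 + 0.5·124.4/8 = 19.775.
At m' = 544.5: x_2* = 38.6812. Change: 38.6812 − 19.775 = 18.9062.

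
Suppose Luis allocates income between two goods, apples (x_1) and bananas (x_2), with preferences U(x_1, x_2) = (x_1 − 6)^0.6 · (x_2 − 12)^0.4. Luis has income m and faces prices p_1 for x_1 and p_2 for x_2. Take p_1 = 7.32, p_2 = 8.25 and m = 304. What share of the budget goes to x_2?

share on x_2 = 0.5376

This is Cobb-Douglas in (x_1−6, x_2−12): tangency gives 0.6·p_2·(x_2−12) = 0.4·p_1·(x_1−6).
Substituting into the budget: x_1* = 6 + 0.6·(m − 6·p_1 − 12·p_2)/p_1, and x_2* = 12 + 0.4·(…)/p_2.
Discretionary income = 304 − 6·7.32 − 12·8.25 = 161.08; x_1* = 6 + 0.6·161.08/7.32 = 19.2033; x_2* = 12 + 0.4·161.08/8.25 = 19.8099.
Expenditure on x_2: 8.25·19.8099 = 163.432; share = 0.5376.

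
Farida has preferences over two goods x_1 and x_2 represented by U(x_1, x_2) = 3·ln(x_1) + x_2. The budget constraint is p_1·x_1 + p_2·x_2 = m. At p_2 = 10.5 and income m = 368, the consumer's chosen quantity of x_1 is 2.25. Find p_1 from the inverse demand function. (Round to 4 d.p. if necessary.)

p_1 = 14

Set MRS = p_1/p_2: (3/x_1)/1 = p_1/p_2.
So x_1*(p_1,p_2) = 3·p_2/p_1, independent of income; and x_2* = (m − 3·p_2)/p_2.
Set x_1* = 2.25 in the demand function and solve for p_1: p_1 = 14.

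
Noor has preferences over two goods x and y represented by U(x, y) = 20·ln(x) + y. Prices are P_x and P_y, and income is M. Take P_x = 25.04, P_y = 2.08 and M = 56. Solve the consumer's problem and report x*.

MU_x = 20/x, MU_y = 1. Tangency: 20/x = P_x/P_y.
So x*(P_x,P_y) = 20·P_y/P_x, independent of income; and y* = (M − 20·P_y)/P_y.
At the given prices: x* = 20·2.08/25.04 = 1.6613.

x* = 1.6613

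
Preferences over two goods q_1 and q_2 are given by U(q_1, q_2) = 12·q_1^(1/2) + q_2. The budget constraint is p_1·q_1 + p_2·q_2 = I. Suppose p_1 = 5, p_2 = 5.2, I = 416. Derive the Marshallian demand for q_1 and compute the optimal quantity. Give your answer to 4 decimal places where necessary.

q_1* = 38.9376

Set MRS = p_1/p_2: 6·q_1^(−1/2) = p_1/p_2.
Solve: √q_1 = 6·p_2/p_1, so q_1*(p_1,p_2) = (6·p_2/p_1)², and q_2* = (I − p_1·q_1*)/p_2.
Plugging in: q_1* = (6·5.2/5)² = 38.9376.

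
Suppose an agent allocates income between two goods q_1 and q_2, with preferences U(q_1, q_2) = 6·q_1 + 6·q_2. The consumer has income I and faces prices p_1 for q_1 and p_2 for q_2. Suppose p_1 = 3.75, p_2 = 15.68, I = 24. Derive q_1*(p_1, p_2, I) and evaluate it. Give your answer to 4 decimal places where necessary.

q_1* = 6.4

Linear utility — the consumer picks whichever good has higher MU/price: 6/3.75 = 1.6 vs 6/15.68 = 0.3827.
q_1 gives more utility per dollar, so spend all income on q_1: q_1* = I/p_1, q_2* = 0.
Numerically: q_1* = 6.4, q_2* = 0.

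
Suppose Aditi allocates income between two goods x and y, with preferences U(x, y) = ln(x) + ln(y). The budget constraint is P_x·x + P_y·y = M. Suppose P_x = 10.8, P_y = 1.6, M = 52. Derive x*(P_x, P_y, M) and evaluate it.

The MRS is y/x. Set MRS = P_x/P_y.
Rearranging, P_y·y = P_x·x. Substituting into the budget gives P_x·x·(1 + 1) = M.
Demand: x*(P_x,P_y,M) = 0.5·M/P_x and y* = 0.5·M/P_y.
At P_x=10.8, P_y=1.6, M=52: x* = 0.5·52/10.8 = 2.4074.

x* = 2.4074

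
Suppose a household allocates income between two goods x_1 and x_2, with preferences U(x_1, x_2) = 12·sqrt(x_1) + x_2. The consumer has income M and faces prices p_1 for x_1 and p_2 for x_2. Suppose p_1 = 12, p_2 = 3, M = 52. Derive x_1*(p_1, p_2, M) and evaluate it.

MU_x_1 = 6/√x_1, MU_x_2 = 1. Tangency: 6/√x_1 = p_1/p_2.
Solve: √x_1 = 6·p_2/p_1, so x_1*(p_1,p_2) = (6·p_2/p_1)², and x_2* = (M − p_1·x_1*)/p_2.
Plugging in: x_1* = (6·3/12)² = 2.25.

x_1* = 2.25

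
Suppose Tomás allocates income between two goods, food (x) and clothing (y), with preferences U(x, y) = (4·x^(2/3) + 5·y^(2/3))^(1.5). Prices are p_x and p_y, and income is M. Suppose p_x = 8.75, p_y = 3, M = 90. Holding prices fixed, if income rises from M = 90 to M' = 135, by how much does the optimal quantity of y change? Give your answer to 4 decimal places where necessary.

MRS = MU_x/MU_y = (4/5)·(y/x)^(1/3). Set equal to p_x/p_y.
Solve for the ratio: y/x = [(5/4)·p_x/p_y]^(3).
Substitute y = (y/x)·x into the budget: x* = M/(p_x + p_y·(y/x)).
Numerically y/x = 48.460784, so x* = 90/(8.75 + 3·48.460784) = 0.5839 and y* = 48.460784·0.5839 = 28.2969.
At M' = 135: y* = 42.4454. Change: 42.4454 − 28.2969 = 14.1485.

Δy* = 14.1485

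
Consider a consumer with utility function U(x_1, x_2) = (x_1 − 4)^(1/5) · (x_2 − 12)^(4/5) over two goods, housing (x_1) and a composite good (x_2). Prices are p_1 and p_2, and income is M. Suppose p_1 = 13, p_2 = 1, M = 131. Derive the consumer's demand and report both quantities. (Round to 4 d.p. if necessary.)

x_1* = 5.0308, x_2* = 65.6

This is Cobb-Douglas in (x_1−4, x_2−12): tangency gives 0.2·p_2·(x_2−12) = 0.8·p_1·(x_1−4).
Substituting into the budget: x_1* = 4 + 0.2·(M − 4·p_1 − 12·p_2)/p_1, and x_2* = 12 + 0.8·(…)/p_2.
Discretionary income = 131 − 4·13 − 12·1 = 67; x_1* = 4 + 0.2·67/13 = 5.0308; x_2* = 12 + 0.8·67/1 = 65.6.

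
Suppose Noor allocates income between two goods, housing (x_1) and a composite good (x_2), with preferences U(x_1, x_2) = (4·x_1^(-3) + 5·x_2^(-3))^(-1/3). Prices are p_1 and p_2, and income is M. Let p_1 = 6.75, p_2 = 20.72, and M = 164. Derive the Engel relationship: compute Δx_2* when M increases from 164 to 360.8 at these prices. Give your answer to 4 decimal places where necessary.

From the CES first-order condition, (4/5)·(x_2/x_1)^(4) = p_1/p_2.
Hence x_2/x_1 = ((5/4)·p_1/p_2)^(1/(4)), i.e. raised to the 0.25 power.
With the ratio pinned down, the budget gives x_1* = M/(p_1 + p_2·(x_2/x_1)) and x_2* = (x_2/x_1)·x_1*.
Numerically x_2/x_1 = 0.798833, so x_1* = 164/(6.75 + 20.72·0.798833) = 7.0381 and x_2* = 0.798833·7.0381 = 5.6222.
At M' = 360.8: x_2* = 12.3689. Change: 12.3689 − 5.6222 = 6.7467.

Δx_2* = 6.7467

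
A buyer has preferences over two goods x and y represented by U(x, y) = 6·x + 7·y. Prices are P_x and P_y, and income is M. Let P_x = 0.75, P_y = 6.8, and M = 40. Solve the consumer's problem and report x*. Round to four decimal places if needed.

Linear utility — the consumer picks whichever good has higher MU/price: 6/0.75 = 8 vs 7/6.8 = 1.0294.
x gives more utility per dollar, so spend all income on x: x* = M/P_x, y* = 0.
Numerically: x* = 53.3333, y* = 0.

x* = 53.3333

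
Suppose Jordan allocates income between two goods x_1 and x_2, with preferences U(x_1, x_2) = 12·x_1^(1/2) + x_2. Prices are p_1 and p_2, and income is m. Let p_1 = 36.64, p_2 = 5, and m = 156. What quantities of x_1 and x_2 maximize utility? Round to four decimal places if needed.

Set MRS = p_1/p_2: 6·x_1^(−1/2) = p_1/p_2.
Solve: √x_1 = 6·p_2/p_1, so x_1*(p_1,p_2) = (6·p_2/p_1)², and x_2* = (m − p_1·x_1*)/p_2.
Plugging in: x_1* = (6·5/36.64)² = 0.6704, x_2* = 26.2873.

x_1* = 0.6704, x_2* = 26.2873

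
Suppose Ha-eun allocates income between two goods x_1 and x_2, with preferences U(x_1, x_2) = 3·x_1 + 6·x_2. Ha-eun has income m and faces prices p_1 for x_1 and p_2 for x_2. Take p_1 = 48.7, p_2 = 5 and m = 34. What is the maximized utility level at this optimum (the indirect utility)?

Perfect substitutes: compare marginal utility per dollar. 3/p_1 vs 6/p_2 → 0.0616 vs 1.2.
x_2 gives more utility per dollar, so spend all income on x_2: x_2* = m/p_2, x_1* = 0.
Numerically: x_1* = 0, x_2* = 6.8.
Utility at the optimum: U(0, 6.8) = 40.8.

V = 40.8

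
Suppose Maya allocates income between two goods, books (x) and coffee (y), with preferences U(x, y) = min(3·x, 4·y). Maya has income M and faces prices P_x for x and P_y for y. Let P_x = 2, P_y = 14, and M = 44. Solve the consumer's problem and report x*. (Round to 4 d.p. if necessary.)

x* = 3.52

With perfect complements, no substitution: consume in ratio x:y = 4:3.
Budget: P_x·x + P_y·(3/4)·x = M, so (4·P_x + 3·P_y)·x = 4·M.
Demand: x*(P_x,P_y,M) = 4·M/(4·P_x + 3·P_y), y* = 3·M/(4·P_x + 3·P_y).
Here 4·2 + 3·14 = 50, giving x* = 3.52.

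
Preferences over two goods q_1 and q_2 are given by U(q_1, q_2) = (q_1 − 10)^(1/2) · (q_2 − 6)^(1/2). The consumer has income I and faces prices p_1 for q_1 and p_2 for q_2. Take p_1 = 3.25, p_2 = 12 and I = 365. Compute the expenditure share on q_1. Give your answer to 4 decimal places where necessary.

share on q_1 = 0.4459

MRS = (q_2−6)/(q_1−10). Tangency with p_1/p_2 gives q_2−6 = (p_1/p_2)·(q_1−10).
After buying the subsistence bundle (10, 6), a share 0.5 of the remaining income goes to q_1: q_1* = 10 + 0.5·(I − 10p_1 − 6p_2)/p_1.
Discretionary income = 365 − 10·3.25 − 6·12 = 260.5; q_1* = 10 + 0.5·260.5/3.25 = 50.0769; q_2* = 6 + 0.5·260.5/12 = 16.8542.
Expenditure on q_1: 3.25·50.0769 = 162.75; share = 0.4459.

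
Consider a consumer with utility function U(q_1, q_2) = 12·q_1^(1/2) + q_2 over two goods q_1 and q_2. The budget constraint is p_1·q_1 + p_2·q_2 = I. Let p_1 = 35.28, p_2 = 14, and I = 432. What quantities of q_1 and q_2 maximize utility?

q_1* = 5.6689, q_2* = 16.5714

MU_q_1 = 6/√q_1, MU_q_2 = 1. Tangency: 6/√q_1 = p_1/p_2.
Thus q_1* = (6·p_2/p_1)² — independent of I — with the rest of income spent on q_2.
Plugging in: q_1* = (6·14/35.28)² = 5.6689, q_2* = 16.5714.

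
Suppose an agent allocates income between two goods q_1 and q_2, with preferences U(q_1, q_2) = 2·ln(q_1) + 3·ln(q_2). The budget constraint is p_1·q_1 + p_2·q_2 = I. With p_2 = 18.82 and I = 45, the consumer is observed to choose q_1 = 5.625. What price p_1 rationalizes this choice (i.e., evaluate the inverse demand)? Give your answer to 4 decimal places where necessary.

p_1 = 3.2

The MRS is (2/3)·q_2/q_1. Set MRS = p_1/p_2.
So 2·p_2·q_2 = 3·p_1·q_1; combined with the budget, a share 0.4 of income goes to q_1.
Demand: q_1*(p_1,p_2,I) = 0.4·I/p_1 and q_2* = 0.6·I/p_2.
Set q_1* = 5.625 in the demand function and solve for p_1: p_1 = 3.2.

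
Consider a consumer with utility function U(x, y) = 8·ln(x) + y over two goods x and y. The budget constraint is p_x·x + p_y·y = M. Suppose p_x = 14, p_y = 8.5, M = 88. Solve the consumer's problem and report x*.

MU_x = 8/x, MU_y = 1. Tangency: 8/x = p_x/p_y.
So x*(p_x,p_y) = 8·p_y/p_x, independent of income; and y* = (M − 8·p_y)/p_y.
At the given prices: x* = 8·8.5/14 = 4.8571.

x* = 4.8571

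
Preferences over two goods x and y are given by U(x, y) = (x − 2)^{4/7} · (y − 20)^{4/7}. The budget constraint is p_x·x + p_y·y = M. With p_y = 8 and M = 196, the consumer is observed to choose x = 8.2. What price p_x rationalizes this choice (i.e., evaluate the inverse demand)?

p_x = 2.5

MRS = (y−20)/(x−2). Tangency with p_x/p_y gives y−20 = (p_x/p_y)·(x−2).
Substituting into the budget: x* = 2 + 0.5·(M − 2·p_x − 20·p_y)/p_x, and y* = 20 + 0.5·(…)/p_y.
Set x* = 8.2 in the demand function and solve for p_x: p_x = 2.5.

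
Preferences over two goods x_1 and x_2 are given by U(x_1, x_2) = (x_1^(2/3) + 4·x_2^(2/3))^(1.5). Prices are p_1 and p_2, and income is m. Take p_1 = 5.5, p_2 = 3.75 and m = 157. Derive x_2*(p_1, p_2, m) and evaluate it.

MRS = MU_x_1/MU_x_2 = (1/4)·(x_2/x_1)^(1/3). Set equal to p_1/p_2.
Solve for the ratio: x_2/x_1 = [4·p_1/p_2]^(3).
Substitute x_2 = (x_2/x_1)·x_1 into the budget: x_1* = m/(p_1 + p_2·(x_2/x_1)).
Numerically x_2/x_1 = 201.91763, so x_1* = 157/(5.5 + 3.75·201.91763) = 0.2059 and x_2* = 201.91763·0.2059 = 41.5648.

x_2* = 41.5648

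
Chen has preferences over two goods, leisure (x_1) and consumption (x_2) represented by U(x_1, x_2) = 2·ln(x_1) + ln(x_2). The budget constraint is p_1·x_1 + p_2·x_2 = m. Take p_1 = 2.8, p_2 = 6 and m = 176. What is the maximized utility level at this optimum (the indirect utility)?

V = 9.7509

Demand: x_1*(p_1,p_2,m) = 2/3·m/p_1 and x_2* = 1/3·m/p_2.
At p_1=2.8, p_2=6, m=176: x_1* = 2/3·176/2.8 = 41.9048, x_2* = 9.7778.
Utility at the optimum: U(41.9048, 9.7778) = 9.7509.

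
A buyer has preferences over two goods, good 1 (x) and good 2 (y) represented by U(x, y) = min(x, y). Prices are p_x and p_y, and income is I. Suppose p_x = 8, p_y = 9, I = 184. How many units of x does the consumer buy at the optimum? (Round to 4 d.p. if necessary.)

x* = 10.8235

Leontief preferences: the optimum is at the kink where x/1 = y/1, i.e. y = x.
Budget: p_x·x + p_y·x = I, so (p_x + p_y)·x = I.
Demand: x*(p_x,p_y,I) = I/(p_x + p_y), y* = I/(p_x + p_y).
Here 8 + 9 = 17, giving x* = 10.8235.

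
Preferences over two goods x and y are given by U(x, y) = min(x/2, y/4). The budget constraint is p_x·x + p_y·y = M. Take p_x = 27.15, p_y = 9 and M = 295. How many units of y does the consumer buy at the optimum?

y* = 13.0676

Leontief preferences: the optimum is at the kink where x/2 = y/4, i.e. y = 2·x.
Budget: p_x·x + p_y·2·x = M, so (2·p_x + 4·p_y)·x = 2·M.
Demand: x*(p_x,p_y,M) = 2·M/(2·p_x + 4·p_y), y* = 4·M/(2·p_x + 4·p_y).
Here 2·27.15 + 4·9 = 90.3, giving y* = 13.0676.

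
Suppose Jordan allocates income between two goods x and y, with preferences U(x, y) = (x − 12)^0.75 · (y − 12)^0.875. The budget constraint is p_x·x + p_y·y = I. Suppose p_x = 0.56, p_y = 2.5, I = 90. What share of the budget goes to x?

MRS = (6/7)·(y−12)/(x−12). Tangency with p_x/p_y gives y−12 = (7/6)·(p_x/p_y)·(x−12).
After buying the subsistence bundle (12, 12), a share 6/13 of the remaining income goes to x: x* = 12 + 6/13·(I − 12p_x − 12p_y)/p_x.
Discretionary income = 90 − 12·0.56 − 12·2.5 = 53.28; x* = 12 + 6/13·53.28/0.56 = 55.9121; y* = 12 + 7/13·53.28/2.5 = 23.4757.
Expenditure on x: 0.56·55.9121 = 31.3108; share = 0.3479.

share on x = 0.3479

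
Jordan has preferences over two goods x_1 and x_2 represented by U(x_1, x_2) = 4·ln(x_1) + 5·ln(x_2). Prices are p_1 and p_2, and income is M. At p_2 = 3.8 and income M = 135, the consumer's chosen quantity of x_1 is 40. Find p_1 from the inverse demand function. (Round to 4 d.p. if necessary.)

p_1 = 1.5

The MRS is (4/5)·x_2/x_1. Set MRS = p_1/p_2.
So 4·p_2·x_2 = 5·p_1·x_1; combined with the budget, a share 4/9 of income goes to x_1.
Demand: x_1*(p_1,p_2,M) = 4/9·M/p_1 and x_2* = 5/9·M/p_2.
Set x_1* = 40 in the demand function and solve for p_1: p_1 = 1.5.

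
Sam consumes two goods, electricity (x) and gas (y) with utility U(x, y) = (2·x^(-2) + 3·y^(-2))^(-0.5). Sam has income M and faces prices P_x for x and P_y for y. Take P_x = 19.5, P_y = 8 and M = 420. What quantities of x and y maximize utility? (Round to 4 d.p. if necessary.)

From the CES first-order condition, (2/3)·(y/x)^(3) = P_x/P_y.
Hence y/x = ((3/2)·P_x/P_y)^(1/(3)), i.e. raised to the 1/3 power.
Substitute y = (y/x)·x into the budget: x* = M/(P_x + P_y·(y/x)).
Numerically y/x = 1.54056, so x* = 420/(19.5 + 8·1.54056) = 13.1974 and y* = 1.54056·13.1974 = 20.3314.

x* = 13.1974, y* = 20.3314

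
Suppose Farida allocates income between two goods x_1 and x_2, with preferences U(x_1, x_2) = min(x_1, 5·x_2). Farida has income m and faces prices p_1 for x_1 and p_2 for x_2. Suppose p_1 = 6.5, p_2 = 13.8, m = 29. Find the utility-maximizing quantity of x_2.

Leontief preferences: the optimum is at the kink where x_1/5 = x_2/1, i.e. x_2 = (1/5)·x_1.
Budget: p_1·x_1 + p_2·(1/5)·x_1 = m, so (5·p_1 + p_2)·x_1 = 5·m.
Demand: x_1*(p_1,p_2,m) = 5·m/(5·p_1 + p_2), x_2* = m/(5·p_1 + p_2).
Here 5·6.5 + 13.8 = 46.3, giving x_2* = 0.6263.

x_2* = 0.6263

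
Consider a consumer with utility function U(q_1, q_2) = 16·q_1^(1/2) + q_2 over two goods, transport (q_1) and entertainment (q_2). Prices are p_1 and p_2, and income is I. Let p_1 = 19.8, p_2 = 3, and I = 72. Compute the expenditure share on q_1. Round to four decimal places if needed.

MU_q_1 = 8/√q_1, MU_q_2 = 1. Tangency: 8/√q_1 = p_1/p_2.
Thus q_1* = (8·p_2/p_1)² — independent of I — with the rest of income spent on q_2.
Plugging in: q_1* = (8·3/19.8)² = 1.4692, q_2* = 14.303.
Expenditure on q_1: 19.8·1.4692 = 29.0909; share = 0.404.

share on q_1 = 0.404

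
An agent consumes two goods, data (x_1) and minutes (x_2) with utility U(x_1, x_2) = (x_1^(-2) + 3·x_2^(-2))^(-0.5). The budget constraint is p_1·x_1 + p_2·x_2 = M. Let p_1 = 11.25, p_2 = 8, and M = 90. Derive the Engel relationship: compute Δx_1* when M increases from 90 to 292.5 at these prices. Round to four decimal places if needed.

Δx_1* = 8.3759

From the CES first-order condition, (1/3)·(x_2/x_1)^(3) = p_1/p_2.
Hence x_2/x_1 = (3·p_1/p_2)^(1/(3)), i.e. raised to the 1/3 power.
With the ratio pinned down, the budget gives x_1* = M/(p_1 + p_2·(x_2/x_1)) and x_2* = (x_2/x_1)·x_1*.
Numerically x_2/x_1 = 1.615826, so x_1* = 90/(11.25 + 8·1.615826) = 3.7226.
At M' = 292.5: x_1* = 12.0985. Change: 12.0985 − 3.7226 = 8.3759.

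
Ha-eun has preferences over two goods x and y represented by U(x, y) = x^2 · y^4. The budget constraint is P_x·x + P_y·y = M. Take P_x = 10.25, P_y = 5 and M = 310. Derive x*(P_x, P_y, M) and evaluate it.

Demand: x*(P_x,P_y,M) = 1/3·M/P_x and y* = 2/3·M/P_y.
At P_x=10.25, P_y=5, M=310: x* = 1/3·310/10.25 = 10.0813.

x* = 10.0813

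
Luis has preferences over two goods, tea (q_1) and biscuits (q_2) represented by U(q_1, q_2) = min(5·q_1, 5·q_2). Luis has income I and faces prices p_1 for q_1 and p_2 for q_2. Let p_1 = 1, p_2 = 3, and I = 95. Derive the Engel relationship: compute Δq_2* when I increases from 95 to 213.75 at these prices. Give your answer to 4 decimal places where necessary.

Leontief preferences: the optimum is at the kink where q_1/5 = q_2/5, i.e. q_2 = q_1.
Budget: p_1·q_1 + p_2·q_1 = I, so (5·p_1 + 5·p_2)·q_1 = 5·I.
Demand: q_1*(p_1,p_2,I) = 5·I/(5·p_1 + 5·p_2), q_2* = 5·I/(5·p_1 + 5·p_2).
Here 5·1 + 5·3 = 20, giving q_2* = 23.75.
At I' = 213.75: q_2* = 53.4375. Change: 53.4375 − 23.75 = 29.6875.

Δq_2* = 29.6875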